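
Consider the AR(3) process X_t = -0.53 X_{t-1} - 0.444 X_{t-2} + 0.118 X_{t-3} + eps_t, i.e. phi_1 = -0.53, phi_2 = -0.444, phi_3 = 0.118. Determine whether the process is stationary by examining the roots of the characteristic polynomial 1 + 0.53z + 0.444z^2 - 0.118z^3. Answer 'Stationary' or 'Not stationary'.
\text{Stationary}

The AR(p) characteristic polynomial is P(z) = 1 + 0.53z + 0.444z^2 - 0.118z^3.
Stationarity requires all roots to lie outside the unit circle, i.e. |z| > 1 for every root.
Degree 3: look for a simple real root z0 first, then factor out (1 - z/z0) and solve the remaining quadratic.
Testing z0 = 5: P(5) = 1 + (0.53)(5) + (0.444)(5)^2 + (-0.118)(5)^3
  = 1 + (2.65) + (11.1) + (-14.75) = 0.  So z_0 = 5 is a root, |z_0| = 5.
Divide out the factor (1 - 0.2 z) = (1 - z/z0) (since 1/z0 = 0.2):
  P(z) = (1 - 0.2 z)(1 + (0.73) z + (0.59) z^2)
  [check: z-coef 0.73 - (0.2) = 0.53; z^2-coef 0.59 - (0.2)(0.73) = 0.444; z^3-coef -(0.2)(0.59) = -0.118.]
Remaining roots from the quadratic factor 1 + (0.73) z + (0.59) z^2:
  Set 1 + (0.73) z + (0.59) z^2 = 0, i.e. a z^2 + b z + c = 0 with a = 0.59, b = 0.73, c = 1.
  Discriminant D = b^2 - 4ac = (0.73)^2 - 4*(0.59)*1 = 0.5329 - (2.36) = -1.8271.
  D < 0, so the roots are the complex-conjugate pair z = (-b +/- i sqrt(-D)) / (2a) = -0.6186 +/- 1.1455i.
  For a conjugate pair |z|^2 = z * conj(z) = (product of roots) = c/a = 1/(0.59) = 1.694915, so |z| = sqrt(1.694915) = 1.3019 for both roots.
Moduli of all roots: 5.0000, 1.3019, 1.3019.
All moduli strictly greater than 1? Yes.
Verdict: Stationary.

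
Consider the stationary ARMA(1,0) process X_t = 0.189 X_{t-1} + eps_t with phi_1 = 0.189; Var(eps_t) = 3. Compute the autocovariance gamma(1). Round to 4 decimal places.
\gamma(1) = 0.5880

Multiply the model equation by X_{t-k} and take expectations. With theta_0 = psi_0 = 1 and psi_j the MA(infinity) weights, this gives
  gamma(k) - sum_i phi_i gamma(k-i) = c_k,
  c_k = sigma^2 * sum_{j=k..q} theta_j psi_{j-k}   (c_k = 0 for k > q),
using gamma(-m) = gamma(m).
Pure AR (q = 0): c_0 = sigma^2 = 3, c_k = 0 for k >= 1.
Equations for k = 0 and k = 1 (AR order 1):
  gamma(0) = phi_1 gamma(1) + c_0
  gamma(1) = phi_1 gamma(0) + c_1
Substituting the second into the first: gamma(0) (1 - phi_1^2) = c_0 + phi_1 c_1, so
  gamma(0) = c_0 / (1 - phi_1^2) = 3 / (1 - (0.189)^2) = 3 / 0.964279 = 3.111133.
  gamma(1) = phi_1 gamma(0) = (0.189)(3.111133) = 0.588004.
Therefore gamma(1) = 0.5880 (to 4 decimal places).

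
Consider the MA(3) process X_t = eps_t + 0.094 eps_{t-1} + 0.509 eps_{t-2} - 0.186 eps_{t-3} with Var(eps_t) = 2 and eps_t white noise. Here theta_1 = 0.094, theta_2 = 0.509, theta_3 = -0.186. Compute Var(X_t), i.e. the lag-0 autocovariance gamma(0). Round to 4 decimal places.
\gamma(0) = 2.6050

For an MA(q) process X_t = eps_t + sum_i theta_i eps_{t-i} with
Var(eps_t) = sigma^2, the variance is
  gamma(0) = sigma^2 * (1 + sum_i theta_i^2).
  sum_i theta_i^2 = (0.094)^2 + (0.509)^2 + (-0.186)^2 = 0.008836 + 0.259081 + 0.034596 = 0.302513.
  gamma(0) = 2 * (1 + 0.302513) = 2 * 1.302513 = 2.605026, which rounds to 2.6050.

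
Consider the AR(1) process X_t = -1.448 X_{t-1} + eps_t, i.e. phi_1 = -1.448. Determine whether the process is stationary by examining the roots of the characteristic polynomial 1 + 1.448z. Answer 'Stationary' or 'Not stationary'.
\text{Not stationary}

The AR(p) characteristic polynomial is P(z) = 1 + 1.448z.
Stationarity requires all roots to lie outside the unit circle, i.e. |z| > 1 for every root.
This is linear in z: 1 + (1.448) z = 0  =>  z = -1/(1.448) = -0.690608,  |z| = 0.690608.
Moduli of all roots: 0.6906.
All moduli strictly greater than 1? No.
Verdict: Not stationary.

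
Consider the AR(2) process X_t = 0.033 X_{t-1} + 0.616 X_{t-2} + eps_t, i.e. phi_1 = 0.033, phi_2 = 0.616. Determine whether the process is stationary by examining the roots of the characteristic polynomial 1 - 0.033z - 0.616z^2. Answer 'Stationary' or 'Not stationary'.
\text{Stationary}

The AR(p) characteristic polynomial is P(z) = 1 - 0.033z - 0.616z^2.
Stationarity requires all roots to lie outside the unit circle, i.e. |z| > 1 for every root.
Set 1 + (-0.033) z + (-0.616) z^2 = 0, i.e. a z^2 + b z + c = 0 with a = -0.616, b = -0.033, c = 1.
Discriminant D = b^2 - 4ac = (-0.033)^2 - 4*(-0.616)*1 = 0.001089 - (-2.464) = 2.465089.
D >= 0, so the roots are real: z = (-b +/- sqrt(D)) / (2a) = (0.033 +/- 1.57006) / (-1.232).
  z_1 = (0.033 + 1.57006) / (-1.232) = -1.3012,   |z_1| = 1.3012.
  z_2 = (0.033 - 1.57006) / (-1.232) = 1.2476,   |z_2| = 1.2476.
Moduli of all roots: 1.3012, 1.2476.
All moduli strictly greater than 1? Yes.
Verdict: Stationary.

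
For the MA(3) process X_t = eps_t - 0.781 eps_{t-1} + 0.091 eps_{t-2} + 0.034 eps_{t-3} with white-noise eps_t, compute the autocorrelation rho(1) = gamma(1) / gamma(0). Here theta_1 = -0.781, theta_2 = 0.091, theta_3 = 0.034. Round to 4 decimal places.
\rho(1) = -0.5243

For an MA(q) process with theta_0 = 1, the autocovariance is
  gamma(k) = sigma^2 * sum_{i=0..q-k} theta_i * theta_{i+k},
and rho(k) = gamma(k) / gamma(0). Sigma^2 cancels.
  numerator   = (1)*(-0.781) + (-0.781)*(0.091) + (0.091)*(0.034) = -0.848977.
  denominator = (1)^2 + (-0.781)^2 + (0.091)^2 + (0.034)^2 = 1.619398.
  rho(1) = -0.848977 / 1.619398 = -0.5243.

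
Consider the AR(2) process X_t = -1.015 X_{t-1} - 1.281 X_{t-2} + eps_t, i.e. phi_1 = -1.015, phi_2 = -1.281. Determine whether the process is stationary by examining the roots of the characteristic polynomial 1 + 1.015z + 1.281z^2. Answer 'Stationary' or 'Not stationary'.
\text{Not stationary}

The AR(p) characteristic polynomial is P(z) = 1 + 1.015z + 1.281z^2.
Stationarity requires all roots to lie outside the unit circle, i.e. |z| > 1 for every root.
Set 1 + (1.015) z + (1.281) z^2 = 0, i.e. a z^2 + b z + c = 0 with a = 1.281, b = 1.015, c = 1.
Discriminant D = b^2 - 4ac = (1.015)^2 - 4*(1.281)*1 = 1.030225 - (5.124) = -4.093775.
D < 0, so the roots are the complex-conjugate pair z = (-b +/- i sqrt(-D)) / (2a) = -0.3962 +/- 0.7897i.
For a conjugate pair |z|^2 = z * conj(z) = (product of roots) = c/a = 1/(1.281) = 0.78064, so |z| = sqrt(0.78064) = 0.8835 for both roots.
Moduli of all roots: 0.8835, 0.8835.
All moduli strictly greater than 1? No.
Verdict: Not stationary.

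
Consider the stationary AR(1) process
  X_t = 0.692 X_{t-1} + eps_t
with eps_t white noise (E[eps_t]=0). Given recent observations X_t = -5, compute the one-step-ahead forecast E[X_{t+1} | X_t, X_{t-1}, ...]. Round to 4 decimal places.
E[X_{t+1} \mid \mathcal F_t] = -3.4600

For an AR(p) model X_t = c + sum_i phi_i X_{t-i} + eps_t, the
one-step-ahead conditional mean is
  E[X_{t+1} | X_t, ...] = c + sum_i phi_i X_{t+1-i}.
Substitute known values:
  E[X_{t+1} | ...] = (0.692) * (-5)
                   = -3.4600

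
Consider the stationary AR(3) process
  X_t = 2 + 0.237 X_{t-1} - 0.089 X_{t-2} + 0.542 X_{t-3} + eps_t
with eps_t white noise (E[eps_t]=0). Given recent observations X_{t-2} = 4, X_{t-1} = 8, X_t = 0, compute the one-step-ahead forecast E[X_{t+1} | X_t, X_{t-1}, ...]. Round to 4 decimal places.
E[X_{t+1} \mid \mathcal F_t] = 3.4560

For an AR(p) model X_t = c + sum_i phi_i X_{t-i} + eps_t, the
one-step-ahead conditional mean is
  E[X_{t+1} | X_t, ...] = c + sum_i phi_i X_{t+1-i}.
Substitute known values:
  E[X_{t+1} | ...] = 2 + (0.237) * (0) + (-0.089) * (8) + (0.542) * (4)
                   = 3.4560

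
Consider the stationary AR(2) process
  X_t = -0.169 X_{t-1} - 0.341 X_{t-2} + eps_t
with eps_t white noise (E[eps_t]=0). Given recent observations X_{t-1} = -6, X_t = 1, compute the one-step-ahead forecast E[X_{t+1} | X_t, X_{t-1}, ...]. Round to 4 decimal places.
E[X_{t+1} \mid \mathcal F_t] = 1.8770

For an AR(p) model X_t = c + sum_i phi_i X_{t-i} + eps_t, the
one-step-ahead conditional mean is
  E[X_{t+1} | X_t, ...] = c + sum_i phi_i X_{t+1-i}.
Substitute known values:
  E[X_{t+1} | ...] = (-0.169) * (1) + (-0.341) * (-6)
                   = 1.8770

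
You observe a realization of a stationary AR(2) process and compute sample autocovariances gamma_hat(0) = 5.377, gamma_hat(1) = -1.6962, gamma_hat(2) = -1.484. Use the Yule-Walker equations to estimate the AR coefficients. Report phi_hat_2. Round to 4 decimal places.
\hat\phi_{2} = -0.4170

The Yule-Walker equations for an AR(p) process read, in matrix form,
  Gamma_p phi = r_p,   with   (Gamma_p)_{ij} = gamma(|i - j|),
                       (r_p)_i = gamma(i),   i,j = 1..p.
Substitute the sample gammas (Toeplitz matrix and right-hand side of size 2):
  Gamma_p = [[5.377, -1.6962], [-1.6962, 5.377]]
  r_p     = [-1.6962, -1.484]
Written out:
  5.377 phi_1 - 1.6962 phi_2 = -1.6962
  -1.6962 phi_1 + 5.377 phi_2 = -1.484
Solve by Cramer's rule:
  det = gamma(0)^2 - gamma(1)^2 = (5.377)^2 - (-1.6962)^2 = 28.912129 - 2.87709444 = 26.03503456
  phi_hat_1 = [gamma(1) gamma(0) - gamma(1) gamma(2)] / det = [(-1.6962)(5.377) - (-1.6962)(-1.484)] / 26.03503456 = -11.6376282 / 26.03503456 = -0.447
  phi_hat_2 = [gamma(0) gamma(2) - gamma(1)^2] / det = [(5.377)(-1.484) - (-1.6962)^2] / 26.03503456 = -10.85656244 / 26.03503456 = -0.417
So phi_hat = [-0.4470, -0.4170].
Therefore phi_hat_2 = -0.4170.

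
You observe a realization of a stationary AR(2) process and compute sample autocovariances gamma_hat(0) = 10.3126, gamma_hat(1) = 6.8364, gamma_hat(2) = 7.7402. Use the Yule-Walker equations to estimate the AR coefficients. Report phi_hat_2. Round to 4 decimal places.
\hat\phi_{2} = 0.5550

The Yule-Walker equations for an AR(p) process read, in matrix form,
  Gamma_p phi = r_p,   with   (Gamma_p)_{ij} = gamma(|i - j|),
                       (r_p)_i = gamma(i),   i,j = 1..p.
Substitute the sample gammas (Toeplitz matrix and right-hand side of size 2):
  Gamma_p = [[10.3126, 6.8364], [6.8364, 10.3126]]
  r_p     = [6.8364, 7.7402]
Written out:
  10.3126 phi_1 + 6.8364 phi_2 = 6.8364
  6.8364 phi_1 + 10.3126 phi_2 = 7.7402
Solve by Cramer's rule:
  det = gamma(0)^2 - gamma(1)^2 = (10.3126)^2 - (6.8364)^2 = 106.34971876 - 46.73636496 = 59.6133538
  phi_hat_1 = [gamma(1) gamma(0) - gamma(1) gamma(2)] / det = [(6.8364)(10.3126) - (6.8364)(7.7402)] / 59.6133538 = 17.58595536 / 59.6133538 = 0.295
  phi_hat_2 = [gamma(0) gamma(2) - gamma(1)^2] / det = [(10.3126)(7.7402) - (6.8364)^2] / 59.6133538 = 33.08522156 / 59.6133538 = 0.555
So phi_hat = [0.2950, 0.5550].
Therefore phi_hat_2 = 0.5550.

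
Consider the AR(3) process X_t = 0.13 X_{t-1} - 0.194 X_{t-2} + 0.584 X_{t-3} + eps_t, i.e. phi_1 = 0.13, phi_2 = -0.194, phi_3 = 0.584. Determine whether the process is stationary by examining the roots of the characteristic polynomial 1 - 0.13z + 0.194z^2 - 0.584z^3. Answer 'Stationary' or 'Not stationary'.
\text{Stationary}

The AR(p) characteristic polynomial is P(z) = 1 - 0.13z + 0.194z^2 - 0.584z^3.
Stationarity requires all roots to lie outside the unit circle, i.e. |z| > 1 for every root.
Degree 3: look for a simple real root z0 first, then factor out (1 - z/z0) and solve the remaining quadratic.
Testing z0 = 1.25: P(1.25) = 1 + (-0.13)(1.25) + (0.194)(1.25)^2 + (-0.584)(1.25)^3
  = 1 + (-0.1625) + (0.303125) + (-1.140625) = 0.  So z_0 = 1.25 is a root, |z_0| = 1.25.
Divide out the factor (1 - 0.8 z) = (1 - z/z0) (since 1/z0 = 0.8):
  P(z) = (1 - 0.8 z)(1 + (0.67) z + (0.73) z^2)
  [check: z-coef 0.67 - (0.8) = -0.13; z^2-coef 0.73 - (0.8)(0.67) = 0.194; z^3-coef -(0.8)(0.73) = -0.584.]
Remaining roots from the quadratic factor 1 + (0.67) z + (0.73) z^2:
  Set 1 + (0.67) z + (0.73) z^2 = 0, i.e. a z^2 + b z + c = 0 with a = 0.73, b = 0.67, c = 1.
  Discriminant D = b^2 - 4ac = (0.67)^2 - 4*(0.73)*1 = 0.4489 - (2.92) = -2.4711.
  D < 0, so the roots are the complex-conjugate pair z = (-b +/- i sqrt(-D)) / (2a) = -0.4589 +/- 1.0767i.
  For a conjugate pair |z|^2 = z * conj(z) = (product of roots) = c/a = 1/(0.73) = 1.369863, so |z| = sqrt(1.369863) = 1.1704 for both roots.
Moduli of all roots: 1.2500, 1.1704, 1.1704.
All moduli strictly greater than 1? Yes.
Verdict: Stationary.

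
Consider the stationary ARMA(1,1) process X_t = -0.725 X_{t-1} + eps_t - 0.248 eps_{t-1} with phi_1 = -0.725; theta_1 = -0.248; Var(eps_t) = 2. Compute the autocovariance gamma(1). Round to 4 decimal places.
\gamma(1) = -4.8398

Multiply the model equation by X_{t-k} and take expectations. With theta_0 = psi_0 = 1 and psi_j the MA(infinity) weights, this gives
  gamma(k) - sum_i phi_i gamma(k-i) = c_k,
  c_k = sigma^2 * sum_{j=k..q} theta_j psi_{j-k}   (c_k = 0 for k > q),
using gamma(-m) = gamma(m).
psi-weights needed (psi_j = theta_j + sum_i phi_i psi_{j-i}):
  psi_1 = theta_1 + phi_1 = -0.248 + (-0.725) = -0.973
Right-hand sides:
  c_0 = sigma^2 (1 + theta_1 psi_1) = 2 * (1 + (-0.248)(-0.973)) = 2 * 1.241304 = 2.482608
  c_1 = sigma^2 theta_1 = 2 * (-0.248) = -0.496
  c_2 = 0
Equations for k = 0 and k = 1 (AR order 1):
  gamma(0) = phi_1 gamma(1) + c_0
  gamma(1) = phi_1 gamma(0) + c_1
Substituting the second into the first: gamma(0) (1 - phi_1^2) = c_0 + phi_1 c_1, so
  gamma(0) = (c_0 + phi_1 c_1) / (1 - phi_1^2) = (2.482608 + (-0.725)(-0.496)) / (1 - (-0.725)^2) = 2.842208 / 0.474375 = 5.991479.
  gamma(1) = phi_1 gamma(0) + c_1 = (-0.725)(5.991479) + (-0.496) = -4.839823.
Therefore gamma(1) = -4.8398 (to 4 decimal places).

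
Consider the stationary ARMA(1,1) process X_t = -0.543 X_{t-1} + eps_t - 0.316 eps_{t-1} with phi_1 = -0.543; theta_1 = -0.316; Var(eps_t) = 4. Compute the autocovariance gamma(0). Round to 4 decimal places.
\gamma(0) = 8.1857

Multiply the model equation by X_{t-k} and take expectations. With theta_0 = psi_0 = 1 and psi_j the MA(infinity) weights, this gives
  gamma(k) - sum_i phi_i gamma(k-i) = c_k,
  c_k = sigma^2 * sum_{j=k..q} theta_j psi_{j-k}   (c_k = 0 for k > q),
using gamma(-m) = gamma(m).
psi-weights needed (psi_j = theta_j + sum_i phi_i psi_{j-i}):
  psi_1 = theta_1 + phi_1 = -0.316 + (-0.543) = -0.859
Right-hand sides:
  c_0 = sigma^2 (1 + theta_1 psi_1) = 4 * (1 + (-0.316)(-0.859)) = 4 * 1.271444 = 5.085776
  c_1 = sigma^2 theta_1 = 4 * (-0.316) = -1.264
  c_2 = 0
Equations for k = 0 and k = 1 (AR order 1):
  gamma(0) = phi_1 gamma(1) + c_0
  gamma(1) = phi_1 gamma(0) + c_1
Substituting the second into the first: gamma(0) (1 - phi_1^2) = c_0 + phi_1 c_1, so
  gamma(0) = (c_0 + phi_1 c_1) / (1 - phi_1^2) = (5.085776 + (-0.543)(-1.264)) / (1 - (-0.543)^2) = 5.772128 / 0.705151 = 8.185662.
Therefore gamma(0) = 8.1857 (to 4 decimal places).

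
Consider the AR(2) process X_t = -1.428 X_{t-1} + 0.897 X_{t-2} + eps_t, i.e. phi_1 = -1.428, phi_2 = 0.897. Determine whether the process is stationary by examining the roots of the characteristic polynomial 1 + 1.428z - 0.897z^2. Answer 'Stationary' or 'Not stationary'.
\text{Not stationary}

The AR(p) characteristic polynomial is P(z) = 1 + 1.428z - 0.897z^2.
Stationarity requires all roots to lie outside the unit circle, i.e. |z| > 1 for every root.
Set 1 + (1.428) z + (-0.897) z^2 = 0, i.e. a z^2 + b z + c = 0 with a = -0.897, b = 1.428, c = 1.
Discriminant D = b^2 - 4ac = (1.428)^2 - 4*(-0.897)*1 = 2.039184 - (-3.588) = 5.627184.
D >= 0, so the roots are real: z = (-b +/- sqrt(D)) / (2a) = (-1.428 +/- 2.372169) / (-1.794).
  z_1 = (-1.428 + 2.372169) / (-1.794) = -0.5263,   |z_1| = 0.5263.
  z_2 = (-1.428 - 2.372169) / (-1.794) = 2.1183,   |z_2| = 2.1183.
Moduli of all roots: 0.5263, 2.1183.
All moduli strictly greater than 1? No.
Verdict: Not stationary.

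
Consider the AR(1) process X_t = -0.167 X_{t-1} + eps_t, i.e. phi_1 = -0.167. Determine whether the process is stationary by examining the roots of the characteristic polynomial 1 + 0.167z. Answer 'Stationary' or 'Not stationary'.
\text{Stationary}

The AR(p) characteristic polynomial is P(z) = 1 + 0.167z.
Stationarity requires all roots to lie outside the unit circle, i.e. |z| > 1 for every root.
This is linear in z: 1 + (0.167) z = 0  =>  z = -1/(0.167) = -5.988024,  |z| = 5.988024.
Moduli of all roots: 5.9880.
All moduli strictly greater than 1? Yes.
Verdict: Stationary.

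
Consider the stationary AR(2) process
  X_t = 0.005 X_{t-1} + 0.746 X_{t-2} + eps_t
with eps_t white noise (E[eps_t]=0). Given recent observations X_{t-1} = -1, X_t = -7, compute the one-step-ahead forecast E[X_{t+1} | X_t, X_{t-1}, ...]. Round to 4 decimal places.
E[X_{t+1} \mid \mathcal F_t] = -0.7810

For an AR(p) model X_t = c + sum_i phi_i X_{t-i} + eps_t, the
one-step-ahead conditional mean is
  E[X_{t+1} | X_t, ...] = c + sum_i phi_i X_{t+1-i}.
Substitute known values:
  E[X_{t+1} | ...] = (0.005) * (-7) + (0.746) * (-1)
                   = -0.7810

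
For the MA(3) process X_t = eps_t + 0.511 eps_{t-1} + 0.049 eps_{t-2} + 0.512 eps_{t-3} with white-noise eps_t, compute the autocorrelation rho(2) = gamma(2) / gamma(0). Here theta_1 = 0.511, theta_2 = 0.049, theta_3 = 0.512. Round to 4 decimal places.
\rho(2) = 0.2036

For an MA(q) process with theta_0 = 1, the autocovariance is
  gamma(k) = sigma^2 * sum_{i=0..q-k} theta_i * theta_{i+k},
and rho(k) = gamma(k) / gamma(0). Sigma^2 cancels.
  numerator   = (1)*(0.049) + (0.511)*(0.512) = 0.310632.
  denominator = (1)^2 + (0.511)^2 + (0.049)^2 + (0.512)^2 = 1.525666.
  rho(2) = 0.310632 / 1.525666 = 0.2036.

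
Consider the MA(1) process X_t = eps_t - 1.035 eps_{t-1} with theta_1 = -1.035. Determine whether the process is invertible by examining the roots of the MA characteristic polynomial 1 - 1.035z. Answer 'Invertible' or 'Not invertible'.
\text{Not invertible}

The MA(q) characteristic polynomial is P(z) = 1 - 1.035z.
Invertibility requires all roots to lie outside the unit circle, i.e. |z| > 1 for every root.
This is linear in z: 1 + (-1.035) z = 0  =>  z = -1/(-1.035) = 0.966184,  |z| = 0.966184.
Moduli of all roots: 0.9662.
All moduli strictly greater than 1? No.
Verdict: Not invertible.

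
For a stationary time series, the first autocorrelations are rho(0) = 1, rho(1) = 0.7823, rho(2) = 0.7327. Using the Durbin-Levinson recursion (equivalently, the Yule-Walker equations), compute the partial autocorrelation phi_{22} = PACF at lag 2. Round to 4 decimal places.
\phi_{22} = 0.3111

The PACF at lag k is phi_{kk}, the last component of the solution
to the Yule-Walker system G_k phi = r_k where
  (G_k)_{ij} = rho(|i - j|), (r_k)_i = rho(i), i,j = 1..k.
Equivalently, Durbin-Levinson gives phi_{kk} iteratively:
  phi_{11} = rho(1)
  phi_{kk} = [rho(k) - sum_{j=1..k-1} phi_{k-1,j} rho(k-j)]
            / [1 - sum_{j=1..k-1} phi_{k-1,j} rho(j)],
  phi_{k,j} = phi_{k-1,j} - phi_{kk} phi_{k-1,k-j},  j = 1..k-1.
Step k = 1:
  phi_11 = rho(1) = 0.7823.
Step k = 2:
  phi_22 = [rho(2) - phi_11 rho(1)] / [1 - phi_11 rho(1)] = [0.7327 - (0.7823)(0.7823)] / [1 - (0.7823)(0.7823)]
         = 0.12070671 / 0.38800671 = 0.3111.
Therefore phi_{22} = 0.3111.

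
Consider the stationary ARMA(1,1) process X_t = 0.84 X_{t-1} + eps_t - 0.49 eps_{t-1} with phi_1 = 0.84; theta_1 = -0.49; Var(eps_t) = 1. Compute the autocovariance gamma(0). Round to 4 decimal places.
\gamma(0) = 1.4161

Multiply the model equation by X_{t-k} and take expectations. With theta_0 = psi_0 = 1 and psi_j the MA(infinity) weights, this gives
  gamma(k) - sum_i phi_i gamma(k-i) = c_k,
  c_k = sigma^2 * sum_{j=k..q} theta_j psi_{j-k}   (c_k = 0 for k > q),
using gamma(-m) = gamma(m).
psi-weights needed (psi_j = theta_j + sum_i phi_i psi_{j-i}):
  psi_1 = theta_1 + phi_1 = -0.49 + (0.84) = 0.35
Right-hand sides:
  c_0 = sigma^2 (1 + theta_1 psi_1) = 1 * (1 + (-0.49)(0.35)) = 1 * 0.8285 = 0.8285
  c_1 = sigma^2 theta_1 = 1 * (-0.49) = -0.49
  c_2 = 0
Equations for k = 0 and k = 1 (AR order 1):
  gamma(0) = phi_1 gamma(1) + c_0
  gamma(1) = phi_1 gamma(0) + c_1
Substituting the second into the first: gamma(0) (1 - phi_1^2) = c_0 + phi_1 c_1, so
  gamma(0) = (c_0 + phi_1 c_1) / (1 - phi_1^2) = (0.8285 + (0.84)(-0.49)) / (1 - (0.84)^2) = 0.4169 / 0.2944 = 1.416101.
Therefore gamma(0) = 1.4161 (to 4 decimal places).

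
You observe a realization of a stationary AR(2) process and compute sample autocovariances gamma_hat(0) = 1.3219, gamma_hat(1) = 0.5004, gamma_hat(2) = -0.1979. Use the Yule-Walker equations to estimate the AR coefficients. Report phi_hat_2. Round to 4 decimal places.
\hat\phi_{2} = -0.3420

The Yule-Walker equations for an AR(p) process read, in matrix form,
  Gamma_p phi = r_p,   with   (Gamma_p)_{ij} = gamma(|i - j|),
                       (r_p)_i = gamma(i),   i,j = 1..p.
Substitute the sample gammas (Toeplitz matrix and right-hand side of size 2):
  Gamma_p = [[1.3219, 0.5004], [0.5004, 1.3219]]
  r_p     = [0.5004, -0.1979]
Written out:
  1.3219 phi_1 + 0.5004 phi_2 = 0.5004
  0.5004 phi_1 + 1.3219 phi_2 = -0.1979
Solve by Cramer's rule:
  det = gamma(0)^2 - gamma(1)^2 = (1.3219)^2 - (0.5004)^2 = 1.74741961 - 0.25040016 = 1.49701945
  phi_hat_1 = [gamma(1) gamma(0) - gamma(1) gamma(2)] / det = [(0.5004)(1.3219) - (0.5004)(-0.1979)] / 1.49701945 = 0.76050792 / 1.49701945 = 0.508
  phi_hat_2 = [gamma(0) gamma(2) - gamma(1)^2] / det = [(1.3219)(-0.1979) - (0.5004)^2] / 1.49701945 = -0.51200417 / 1.49701945 = -0.342
So phi_hat = [0.5080, -0.3420].
Therefore phi_hat_2 = -0.3420.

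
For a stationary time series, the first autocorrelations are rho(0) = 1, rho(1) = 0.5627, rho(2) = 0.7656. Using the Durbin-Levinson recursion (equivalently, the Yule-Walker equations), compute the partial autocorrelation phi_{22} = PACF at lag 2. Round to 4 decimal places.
\phi_{22} = 0.6570

The PACF at lag k is phi_{kk}, the last component of the solution
to the Yule-Walker system G_k phi = r_k where
  (G_k)_{ij} = rho(|i - j|), (r_k)_i = rho(i), i,j = 1..k.
Equivalently, Durbin-Levinson gives phi_{kk} iteratively:
  phi_{11} = rho(1)
  phi_{kk} = [rho(k) - sum_{j=1..k-1} phi_{k-1,j} rho(k-j)]
            / [1 - sum_{j=1..k-1} phi_{k-1,j} rho(j)],
  phi_{k,j} = phi_{k-1,j} - phi_{kk} phi_{k-1,k-j},  j = 1..k-1.
Step k = 1:
  phi_11 = rho(1) = 0.5627.
Step k = 2:
  phi_22 = [rho(2) - phi_11 rho(1)] / [1 - phi_11 rho(1)] = [0.7656 - (0.5627)(0.5627)] / [1 - (0.5627)(0.5627)]
         = 0.44896871 / 0.68336871 = 0.657.
Therefore phi_{22} = 0.6570.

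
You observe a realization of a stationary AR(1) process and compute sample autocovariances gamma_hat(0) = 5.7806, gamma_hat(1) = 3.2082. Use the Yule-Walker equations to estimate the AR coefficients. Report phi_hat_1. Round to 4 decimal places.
\hat\phi_{1} = 0.5550

The Yule-Walker equations for an AR(p) process read, in matrix form,
  Gamma_p phi = r_p,   with   (Gamma_p)_{ij} = gamma(|i - j|),
                       (r_p)_i = gamma(i),   i,j = 1..p.
Substitute the sample gammas (Toeplitz matrix and right-hand side of size 1):
  Gamma_p = [[5.7806]]
  r_p     = [3.2082]
With p = 1 this is the single equation gamma(0) phi_1 = gamma(1):
  phi_hat_1 = gamma(1) / gamma(0) = 3.2082 / 5.7806 = 0.5550.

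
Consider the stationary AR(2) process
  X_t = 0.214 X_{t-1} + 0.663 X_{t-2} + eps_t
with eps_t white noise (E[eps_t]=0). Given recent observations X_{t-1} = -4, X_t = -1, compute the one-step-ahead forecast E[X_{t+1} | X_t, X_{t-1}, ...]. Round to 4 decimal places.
E[X_{t+1} \mid \mathcal F_t] = -2.8660

For an AR(p) model X_t = c + sum_i phi_i X_{t-i} + eps_t, the
one-step-ahead conditional mean is
  E[X_{t+1} | X_t, ...] = c + sum_i phi_i X_{t+1-i}.
Substitute known values:
  E[X_{t+1} | ...] = (0.214) * (-1) + (0.663) * (-4)
                   = -2.8660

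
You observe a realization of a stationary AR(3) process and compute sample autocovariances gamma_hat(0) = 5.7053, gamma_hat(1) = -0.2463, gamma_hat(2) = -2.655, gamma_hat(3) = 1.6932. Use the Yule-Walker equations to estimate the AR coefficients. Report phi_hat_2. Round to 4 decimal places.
\hat\phi_{2} = -0.4480

The Yule-Walker equations for an AR(p) process read, in matrix form,
  Gamma_p phi = r_p,   with   (Gamma_p)_{ij} = gamma(|i - j|),
                       (r_p)_i = gamma(i),   i,j = 1..p.
Substitute the sample gammas (Toeplitz matrix and right-hand side of size 3):
  Gamma_p = [[5.7053, -0.2463, -2.655], [-0.2463, 5.7053, -0.2463], [-2.655, -0.2463, 5.7053]]
  r_p     = [-0.2463, -2.655, 1.6932]
Written out (R1..R3):
  (R1) 5.7053 phi_1 - 0.2463 phi_2 - 2.655 phi_3 = -0.2463
  (R2) -0.2463 phi_1 + 5.7053 phi_2 - 0.2463 phi_3 = -2.655
  (R3) -2.655 phi_1 - 0.2463 phi_2 + 5.7053 phi_3 = 1.6932
Gaussian elimination:
  R2 <- R2 - (-0.2463/5.7053) R1 = R2 - (-0.04317) R1:  5.694667 phi_2 - 0.360917 phi_3 = -2.665633
  R3 <- R3 - (-2.655/5.7053) R1 = R3 - (-0.465357) R1:  -0.360917 phi_2 + 4.469778 phi_3 = 1.578583
  R3 <- R3 - (-0.360917/5.694667) R2 = R3 - (-0.063378) R2:  4.446903 phi_3 = 1.40964
Back-substitution:
  phi_hat_3 = 1.40964 / 4.446903 = 0.316994
  phi_hat_2 = (-2.665633 - (-0.360917)(0.316994)) / 5.694667 = -0.448002
  phi_hat_1 = (-0.2463 - (-0.2463)(-0.448002) - (-2.655)(0.316994)) / 5.7053 = 0.085004
So phi_hat = [0.0850, -0.4480, 0.3170].
Therefore phi_hat_2 = -0.4480.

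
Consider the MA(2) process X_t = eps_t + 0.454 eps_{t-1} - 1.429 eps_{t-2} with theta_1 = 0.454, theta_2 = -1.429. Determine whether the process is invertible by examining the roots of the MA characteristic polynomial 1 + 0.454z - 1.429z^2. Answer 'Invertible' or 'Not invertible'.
\text{Not invertible}

The MA(q) characteristic polynomial is P(z) = 1 + 0.454z - 1.429z^2.
Invertibility requires all roots to lie outside the unit circle, i.e. |z| > 1 for every root.
Set 1 + (0.454) z + (-1.429) z^2 = 0, i.e. a z^2 + b z + c = 0 with a = -1.429, b = 0.454, c = 1.
Discriminant D = b^2 - 4ac = (0.454)^2 - 4*(-1.429)*1 = 0.206116 - (-5.716) = 5.922116.
D >= 0, so the roots are real: z = (-b +/- sqrt(D)) / (2a) = (-0.454 +/- 2.43354) / (-2.858).
  z_1 = (-0.454 + 2.43354) / (-2.858) = -0.6926,   |z_1| = 0.6926.
  z_2 = (-0.454 - 2.43354) / (-2.858) = 1.0103,   |z_2| = 1.0103.
Moduli of all roots: 0.6926, 1.0103.
All moduli strictly greater than 1? No.
Verdict: Not invertible.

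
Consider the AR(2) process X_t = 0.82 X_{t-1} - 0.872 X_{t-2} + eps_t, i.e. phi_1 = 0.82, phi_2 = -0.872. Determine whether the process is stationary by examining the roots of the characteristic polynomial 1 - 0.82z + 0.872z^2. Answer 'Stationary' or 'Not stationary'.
\text{Stationary}

The AR(p) characteristic polynomial is P(z) = 1 - 0.82z + 0.872z^2.
Stationarity requires all roots to lie outside the unit circle, i.e. |z| > 1 for every root.
Set 1 + (-0.82) z + (0.872) z^2 = 0, i.e. a z^2 + b z + c = 0 with a = 0.872, b = -0.82, c = 1.
Discriminant D = b^2 - 4ac = (-0.82)^2 - 4*(0.872)*1 = 0.6724 - (3.488) = -2.8156.
D < 0, so the roots are the complex-conjugate pair z = (-b +/- i sqrt(-D)) / (2a) = 0.4702 +/- 0.9621i.
For a conjugate pair |z|^2 = z * conj(z) = (product of roots) = c/a = 1/(0.872) = 1.146789, so |z| = sqrt(1.146789) = 1.0709 for both roots.
Moduli of all roots: 1.0709, 1.0709.
All moduli strictly greater than 1? Yes.
Verdict: Stationary.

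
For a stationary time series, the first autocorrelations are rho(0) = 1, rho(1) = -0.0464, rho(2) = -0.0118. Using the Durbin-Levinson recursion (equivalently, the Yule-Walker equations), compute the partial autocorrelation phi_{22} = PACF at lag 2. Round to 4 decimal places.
\phi_{22} = -0.0140

The PACF at lag k is phi_{kk}, the last component of the solution
to the Yule-Walker system G_k phi = r_k where
  (G_k)_{ij} = rho(|i - j|), (r_k)_i = rho(i), i,j = 1..k.
Equivalently, Durbin-Levinson gives phi_{kk} iteratively:
  phi_{11} = rho(1)
  phi_{kk} = [rho(k) - sum_{j=1..k-1} phi_{k-1,j} rho(k-j)]
            / [1 - sum_{j=1..k-1} phi_{k-1,j} rho(j)],
  phi_{k,j} = phi_{k-1,j} - phi_{kk} phi_{k-1,k-j},  j = 1..k-1.
Step k = 1:
  phi_11 = rho(1) = -0.0464.
Step k = 2:
  phi_22 = [rho(2) - phi_11 rho(1)] / [1 - phi_11 rho(1)] = [-0.0118 - (-0.0464)(-0.0464)] / [1 - (-0.0464)(-0.0464)]
         = -0.01395296 / 0.99784704 = -0.014.
Therefore phi_{22} = -0.0140.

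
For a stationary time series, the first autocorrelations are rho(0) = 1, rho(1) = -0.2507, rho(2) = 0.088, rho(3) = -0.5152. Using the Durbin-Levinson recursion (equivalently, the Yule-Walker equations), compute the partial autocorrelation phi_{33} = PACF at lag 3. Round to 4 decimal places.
\phi_{33} = -0.5200

The PACF at lag k is phi_{kk}, the last component of the solution
to the Yule-Walker system G_k phi = r_k where
  (G_k)_{ij} = rho(|i - j|), (r_k)_i = rho(i), i,j = 1..k.
Equivalently, Durbin-Levinson gives phi_{kk} iteratively:
  phi_{11} = rho(1)
  phi_{kk} = [rho(k) - sum_{j=1..k-1} phi_{k-1,j} rho(k-j)]
            / [1 - sum_{j=1..k-1} phi_{k-1,j} rho(j)],
  phi_{k,j} = phi_{k-1,j} - phi_{kk} phi_{k-1,k-j},  j = 1..k-1.
Step k = 1:
  phi_11 = rho(1) = -0.2507.
Step k = 2:
  phi_22 = [rho(2) - phi_11 rho(1)] / [1 - phi_11 rho(1)] = [0.088 - (-0.2507)(-0.2507)] / [1 - (-0.2507)(-0.2507)]
         = 0.02514951 / 0.93714951 = 0.026836.
  Update: phi_21 = phi_11 - phi_22 phi_11 = -0.2507 - (0.026836)(-0.2507) = -0.243972.
Step k = 3:
  phi_33 = [rho(3) - phi_21 rho(2) - phi_22 rho(1)] / [1 - phi_21 rho(1) - phi_22 rho(2)]
    numerator   = -0.5152 - (-0.243972)(0.088) - (0.026836)(-0.2507) = -0.48700262
    denominator = 1 - (-0.243972)(-0.2507) - (0.026836)(0.088) = 0.93647459
  phi_33 = -0.48700262 / 0.93647459 = -0.52.
Therefore phi_{33} = -0.5200.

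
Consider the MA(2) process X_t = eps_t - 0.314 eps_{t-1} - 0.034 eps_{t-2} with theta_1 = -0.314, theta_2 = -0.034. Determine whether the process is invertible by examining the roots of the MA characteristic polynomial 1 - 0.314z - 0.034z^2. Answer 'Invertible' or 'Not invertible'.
\text{Invertible}

The MA(q) characteristic polynomial is P(z) = 1 - 0.314z - 0.034z^2.
Invertibility requires all roots to lie outside the unit circle, i.e. |z| > 1 for every root.
Set 1 + (-0.314) z + (-0.034) z^2 = 0, i.e. a z^2 + b z + c = 0 with a = -0.034, b = -0.314, c = 1.
Discriminant D = b^2 - 4ac = (-0.314)^2 - 4*(-0.034)*1 = 0.098596 - (-0.136) = 0.234596.
D >= 0, so the roots are real: z = (-b +/- sqrt(D)) / (2a) = (0.314 +/- 0.484351) / (-0.068).
  z_1 = (0.314 + 0.484351) / (-0.068) = -11.7405,   |z_1| = 11.7405.
  z_2 = (0.314 - 0.484351) / (-0.068) = 2.5052,   |z_2| = 2.5052.
Moduli of all roots: 11.7405, 2.5052.
All moduli strictly greater than 1? Yes.
Verdict: Invertible.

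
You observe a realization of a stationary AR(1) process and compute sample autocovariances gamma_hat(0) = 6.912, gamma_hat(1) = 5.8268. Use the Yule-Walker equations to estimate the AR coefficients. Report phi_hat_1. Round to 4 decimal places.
\hat\phi_{1} = 0.8430

The Yule-Walker equations for an AR(p) process read, in matrix form,
  Gamma_p phi = r_p,   with   (Gamma_p)_{ij} = gamma(|i - j|),
                       (r_p)_i = gamma(i),   i,j = 1..p.
Substitute the sample gammas (Toeplitz matrix and right-hand side of size 1):
  Gamma_p = [[6.912]]
  r_p     = [5.8268]
With p = 1 this is the single equation gamma(0) phi_1 = gamma(1):
  phi_hat_1 = gamma(1) / gamma(0) = 5.8268 / 6.912 = 0.8430.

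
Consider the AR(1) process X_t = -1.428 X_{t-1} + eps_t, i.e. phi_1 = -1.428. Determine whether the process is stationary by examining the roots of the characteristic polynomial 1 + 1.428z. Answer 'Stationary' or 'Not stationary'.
\text{Not stationary}

The AR(p) characteristic polynomial is P(z) = 1 + 1.428z.
Stationarity requires all roots to lie outside the unit circle, i.e. |z| > 1 for every root.
This is linear in z: 1 + (1.428) z = 0  =>  z = -1/(1.428) = -0.70028,  |z| = 0.70028.
Moduli of all roots: 0.7003.
All moduli strictly greater than 1? No.
Verdict: Not stationary.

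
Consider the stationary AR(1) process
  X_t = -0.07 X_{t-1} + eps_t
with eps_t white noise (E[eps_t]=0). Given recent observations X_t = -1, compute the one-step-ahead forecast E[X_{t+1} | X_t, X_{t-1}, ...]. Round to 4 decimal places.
E[X_{t+1} \mid \mathcal F_t] = 0.0700

For an AR(p) model X_t = c + sum_i phi_i X_{t-i} + eps_t, the
one-step-ahead conditional mean is
  E[X_{t+1} | X_t, ...] = c + sum_i phi_i X_{t+1-i}.
Substitute known values:
  E[X_{t+1} | ...] = (-0.07) * (-1)
                   = 0.0700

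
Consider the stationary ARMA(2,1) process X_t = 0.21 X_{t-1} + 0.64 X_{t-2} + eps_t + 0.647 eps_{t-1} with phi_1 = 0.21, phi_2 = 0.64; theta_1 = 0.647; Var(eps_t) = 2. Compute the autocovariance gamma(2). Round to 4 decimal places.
\gamma(2) = 9.2645

Multiply the model equation by X_{t-k} and take expectations. With theta_0 = psi_0 = 1 and psi_j the MA(infinity) weights, this gives
  gamma(k) - sum_i phi_i gamma(k-i) = c_k,
  c_k = sigma^2 * sum_{j=k..q} theta_j psi_{j-k}   (c_k = 0 for k > q),
using gamma(-m) = gamma(m).
psi-weights needed (psi_j = theta_j + sum_i phi_i psi_{j-i}):
  psi_1 = theta_1 + phi_1 = 0.647 + (0.21) = 0.857
Right-hand sides:
  c_0 = sigma^2 (1 + theta_1 psi_1) = 2 * (1 + (0.647)(0.857)) = 2 * 1.554479 = 3.108958
  c_1 = sigma^2 theta_1 = 2 * (0.647) = 1.294
  c_2 = 0
Equations for k = 0, 1, 2 (AR order 2, c_2 = 0):
  (E0) gamma(0) = phi_1 gamma(1) + phi_2 gamma(2) + c_0
  (E1) gamma(1) = phi_1 gamma(0) + phi_2 gamma(1) + c_1
  (E2) gamma(2) = phi_1 gamma(1) + phi_2 gamma(0)
From (E1): gamma(1) = A gamma(0) + B with
  A = phi_1 / (1 - phi_2) = 0.21 / 0.36 = 0.583333,   B = c_1 / (1 - phi_2) = 1.294 / 0.36 = 3.594444.
Insert (E2) into (E0): gamma(0) (1 - phi_2^2) = phi_1 (1 + phi_2) gamma(1) + c_0.
  phi_1 (1 + phi_2) = (0.21)(1.64) = 0.3444,   1 - phi_2^2 = 0.5904.
Replace gamma(1) by A gamma(0) + B and collect gamma(0):
  gamma(0) [0.5904 - (0.3444)(0.583333)] = (0.3444)(3.594444) + 3.108958
  gamma(0) * 0.3895 = 4.346885
  gamma(0) = 4.346885 / 0.3895 = 11.160166.
  gamma(1) = A gamma(0) + B = (0.583333)(11.160166) + (3.594444) = 10.104541.
  gamma(2) = phi_1 gamma(1) + phi_2 gamma(0) = (0.21)(10.104541) + (0.64)(11.160166) = 9.26446.
Therefore gamma(2) = 9.2645 (to 4 decimal places).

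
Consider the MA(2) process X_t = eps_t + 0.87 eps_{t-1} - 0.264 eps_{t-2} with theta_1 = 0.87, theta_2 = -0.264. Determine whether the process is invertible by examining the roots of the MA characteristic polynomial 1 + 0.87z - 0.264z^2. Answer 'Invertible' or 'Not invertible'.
\text{Not invertible}

The MA(q) characteristic polynomial is P(z) = 1 + 0.87z - 0.264z^2.
Invertibility requires all roots to lie outside the unit circle, i.e. |z| > 1 for every root.
Set 1 + (0.87) z + (-0.264) z^2 = 0, i.e. a z^2 + b z + c = 0 with a = -0.264, b = 0.87, c = 1.
Discriminant D = b^2 - 4ac = (0.87)^2 - 4*(-0.264)*1 = 0.7569 - (-1.056) = 1.8129.
D >= 0, so the roots are real: z = (-b +/- sqrt(D)) / (2a) = (-0.87 +/- 1.34644) / (-0.528).
  z_1 = (-0.87 + 1.34644) / (-0.528) = -0.9023,   |z_1| = 0.9023.
  z_2 = (-0.87 - 1.34644) / (-0.528) = 4.1978,   |z_2| = 4.1978.
Moduli of all roots: 0.9023, 4.1978.
All moduli strictly greater than 1? No.
Verdict: Not invertible.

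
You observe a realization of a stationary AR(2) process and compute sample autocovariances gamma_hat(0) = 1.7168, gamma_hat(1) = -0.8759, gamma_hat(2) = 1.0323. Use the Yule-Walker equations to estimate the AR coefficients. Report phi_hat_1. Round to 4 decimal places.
\hat\phi_{1} = -0.2750

The Yule-Walker equations for an AR(p) process read, in matrix form,
  Gamma_p phi = r_p,   with   (Gamma_p)_{ij} = gamma(|i - j|),
                       (r_p)_i = gamma(i),   i,j = 1..p.
Substitute the sample gammas (Toeplitz matrix and right-hand side of size 2):
  Gamma_p = [[1.7168, -0.8759], [-0.8759, 1.7168]]
  r_p     = [-0.8759, 1.0323]
Written out:
  1.7168 phi_1 - 0.8759 phi_2 = -0.8759
  -0.8759 phi_1 + 1.7168 phi_2 = 1.0323
Solve by Cramer's rule:
  det = gamma(0)^2 - gamma(1)^2 = (1.7168)^2 - (-0.8759)^2 = 2.94740224 - 0.76720081 = 2.18020143
  phi_hat_1 = [gamma(1) gamma(0) - gamma(1) gamma(2)] / det = [(-0.8759)(1.7168) - (-0.8759)(1.0323)] / 2.18020143 = -0.59955355 / 2.18020143 = -0.275
  phi_hat_2 = [gamma(0) gamma(2) - gamma(1)^2] / det = [(1.7168)(1.0323) - (-0.8759)^2] / 2.18020143 = 1.00505183 / 2.18020143 = 0.461
So phi_hat = [-0.2750, 0.4610].
Therefore phi_hat_1 = -0.2750.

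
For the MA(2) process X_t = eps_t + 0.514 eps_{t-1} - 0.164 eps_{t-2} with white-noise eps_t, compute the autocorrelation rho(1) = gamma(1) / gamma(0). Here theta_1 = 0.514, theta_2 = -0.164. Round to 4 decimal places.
\rho(1) = 0.3328

For an MA(q) process with theta_0 = 1, the autocovariance is
  gamma(k) = sigma^2 * sum_{i=0..q-k} theta_i * theta_{i+k},
and rho(k) = gamma(k) / gamma(0). Sigma^2 cancels.
  numerator   = (1)*(0.514) + (0.514)*(-0.164) = 0.429704.
  denominator = (1)^2 + (0.514)^2 + (-0.164)^2 = 1.291092.
  rho(1) = 0.429704 / 1.291092 = 0.3328.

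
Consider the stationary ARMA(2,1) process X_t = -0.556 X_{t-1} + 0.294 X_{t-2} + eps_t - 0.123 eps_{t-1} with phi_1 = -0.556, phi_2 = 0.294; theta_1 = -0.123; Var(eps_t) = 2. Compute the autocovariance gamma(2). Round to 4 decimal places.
\gamma(2) = 5.2936

Multiply the model equation by X_{t-k} and take expectations. With theta_0 = psi_0 = 1 and psi_j the MA(infinity) weights, this gives
  gamma(k) - sum_i phi_i gamma(k-i) = c_k,
  c_k = sigma^2 * sum_{j=k..q} theta_j psi_{j-k}   (c_k = 0 for k > q),
using gamma(-m) = gamma(m).
psi-weights needed (psi_j = theta_j + sum_i phi_i psi_{j-i}):
  psi_1 = theta_1 + phi_1 = -0.123 + (-0.556) = -0.679
Right-hand sides:
  c_0 = sigma^2 (1 + theta_1 psi_1) = 2 * (1 + (-0.123)(-0.679)) = 2 * 1.083517 = 2.167034
  c_1 = sigma^2 theta_1 = 2 * (-0.123) = -0.246
  c_2 = 0
Equations for k = 0, 1, 2 (AR order 2, c_2 = 0):
  (E0) gamma(0) = phi_1 gamma(1) + phi_2 gamma(2) + c_0
  (E1) gamma(1) = phi_1 gamma(0) + phi_2 gamma(1) + c_1
  (E2) gamma(2) = phi_1 gamma(1) + phi_2 gamma(0)
From (E1): gamma(1) = A gamma(0) + B with
  A = phi_1 / (1 - phi_2) = -0.556 / 0.706 = -0.787535,   B = c_1 / (1 - phi_2) = -0.246 / 0.706 = -0.348442.
Insert (E2) into (E0): gamma(0) (1 - phi_2^2) = phi_1 (1 + phi_2) gamma(1) + c_0.
  phi_1 (1 + phi_2) = (-0.556)(1.294) = -0.719464,   1 - phi_2^2 = 0.913564.
Replace gamma(1) by A gamma(0) + B and collect gamma(0):
  gamma(0) [0.913564 - (-0.719464)(-0.787535)] = (-0.719464)(-0.348442) + 2.167034
  gamma(0) * 0.346961 = 2.417725
  gamma(0) = 2.417725 / 0.346961 = 6.968299.
  gamma(1) = A gamma(0) + B = (-0.787535)(6.968299) + (-0.348442) = -5.836224.
  gamma(2) = phi_1 gamma(1) + phi_2 gamma(0) = (-0.556)(-5.836224) + (0.294)(6.968299) = 5.293621.
Therefore gamma(2) = 5.2936 (to 4 decimal places).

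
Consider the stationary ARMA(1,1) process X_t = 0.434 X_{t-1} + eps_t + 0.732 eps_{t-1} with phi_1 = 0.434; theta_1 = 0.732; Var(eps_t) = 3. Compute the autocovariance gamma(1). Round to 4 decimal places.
\gamma(1) = 5.6789

Multiply the model equation by X_{t-k} and take expectations. With theta_0 = psi_0 = 1 and psi_j the MA(infinity) weights, this gives
  gamma(k) - sum_i phi_i gamma(k-i) = c_k,
  c_k = sigma^2 * sum_{j=k..q} theta_j psi_{j-k}   (c_k = 0 for k > q),
using gamma(-m) = gamma(m).
psi-weights needed (psi_j = theta_j + sum_i phi_i psi_{j-i}):
  psi_1 = theta_1 + phi_1 = 0.732 + (0.434) = 1.166
Right-hand sides:
  c_0 = sigma^2 (1 + theta_1 psi_1) = 3 * (1 + (0.732)(1.166)) = 3 * 1.853512 = 5.560536
  c_1 = sigma^2 theta_1 = 3 * (0.732) = 2.196
  c_2 = 0
Equations for k = 0 and k = 1 (AR order 1):
  gamma(0) = phi_1 gamma(1) + c_0
  gamma(1) = phi_1 gamma(0) + c_1
Substituting the second into the first: gamma(0) (1 - phi_1^2) = c_0 + phi_1 c_1, so
  gamma(0) = (c_0 + phi_1 c_1) / (1 - phi_1^2) = (5.560536 + (0.434)(2.196)) / (1 - (0.434)^2) = 6.5136 / 0.811644 = 8.025193.
  gamma(1) = phi_1 gamma(0) + c_1 = (0.434)(8.025193) + (2.196) = 5.678934.
Therefore gamma(1) = 5.6789 (to 4 decimal places).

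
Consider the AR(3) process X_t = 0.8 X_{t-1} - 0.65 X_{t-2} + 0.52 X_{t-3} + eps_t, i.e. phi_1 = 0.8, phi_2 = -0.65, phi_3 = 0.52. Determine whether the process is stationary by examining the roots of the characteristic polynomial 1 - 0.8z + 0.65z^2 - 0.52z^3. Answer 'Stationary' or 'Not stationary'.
\text{Stationary}

The AR(p) characteristic polynomial is P(z) = 1 - 0.8z + 0.65z^2 - 0.52z^3.
Stationarity requires all roots to lie outside the unit circle, i.e. |z| > 1 for every root.
Degree 3: look for a simple real root z0 first, then factor out (1 - z/z0) and solve the remaining quadratic.
Testing z0 = 1.25: P(1.25) = 1 + (-0.8)(1.25) + (0.65)(1.25)^2 + (-0.52)(1.25)^3
  = 1 + (-1) + (1.015625) + (-1.015625) = 0.  So z_0 = 1.25 is a root, |z_0| = 1.25.
Divide out the factor (1 - 0.8 z) = (1 - z/z0) (since 1/z0 = 0.8):
  P(z) = (1 - 0.8 z)(1 + (0) z + (0.65) z^2)
  [check: z-coef 0 - (0.8) = -0.8; z^2-coef 0.65 - (0.8)(0) = 0.65; z^3-coef -(0.8)(0.65) = -0.52.]
Remaining roots from the quadratic factor 1 + (0) z + (0.65) z^2:
  Set 1 + (0) z + (0.65) z^2 = 0, i.e. a z^2 + b z + c = 0 with a = 0.65, b = 0, c = 1.
  Discriminant D = b^2 - 4ac = (0)^2 - 4*(0.65)*1 = 0 - (2.6) = -2.6.
  D < 0, so the roots are the complex-conjugate pair z = (-b +/- i sqrt(-D)) / (2a) = 0 +/- 1.2403i.
  For a conjugate pair |z|^2 = z * conj(z) = (product of roots) = c/a = 1/(0.65) = 1.538462, so |z| = sqrt(1.538462) = 1.2403 for both roots.
Moduli of all roots: 1.2500, 1.2403, 1.2403.
All moduli strictly greater than 1? Yes.
Verdict: Stationary.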